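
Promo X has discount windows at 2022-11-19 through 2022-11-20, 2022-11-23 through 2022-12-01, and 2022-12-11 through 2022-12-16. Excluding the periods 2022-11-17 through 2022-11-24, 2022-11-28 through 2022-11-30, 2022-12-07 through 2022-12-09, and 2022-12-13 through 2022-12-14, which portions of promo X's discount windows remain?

2022-11-25 through 2022-11-27, 2022-12-01 through 2022-12-01, 2022-12-11 through 2022-12-12, 2022-12-15 through 2022-12-16

2022-11-19 through 2022-11-20: fully covered by B → removed.
2022-11-23 through 2022-12-01 minus B → 2022-11-25 through 2022-11-27, 2022-12-01 through 2022-12-01.
2022-12-11 through 2022-12-16 minus B → 2022-12-11 through 2022-12-12, 2022-12-15 through 2022-12-16.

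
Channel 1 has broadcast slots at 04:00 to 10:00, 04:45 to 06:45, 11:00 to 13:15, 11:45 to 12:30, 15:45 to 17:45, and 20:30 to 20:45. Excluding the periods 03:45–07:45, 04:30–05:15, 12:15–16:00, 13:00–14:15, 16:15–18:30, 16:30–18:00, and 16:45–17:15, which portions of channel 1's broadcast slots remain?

A, merged: 04:00-10:00, 11:00-13:15, 15:45-17:45, 20:30-20:45.
B, merged: 03:45-07:45, 12:15-16:00, 16:15-18:30.
04:00-10:00 minus B → 07:45-10:00.
11:00-13:15 minus B → 11:00-12:15.
15:45-17:45 minus B → 16:00-16:15.
20:30-20:45: no B overlap → unchanged.

07:45-10:00, 11:00-12:15, 16:00-16:15, 20:30-20:45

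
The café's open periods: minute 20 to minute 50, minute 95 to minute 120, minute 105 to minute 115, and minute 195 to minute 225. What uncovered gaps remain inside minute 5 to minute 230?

After merging, the occupied span is minute 20 to minute 50, minute 95 to minute 120, minute 195 to minute 225.
Complement within minute 5 to minute 230: minute 5 to minute 20, minute 50 to minute 95, minute 120 to minute 195, minute 225 to minute 230.

minute 5 to minute 20, minute 50 to minute 95, minute 120 to minute 195, minute 225 to minute 230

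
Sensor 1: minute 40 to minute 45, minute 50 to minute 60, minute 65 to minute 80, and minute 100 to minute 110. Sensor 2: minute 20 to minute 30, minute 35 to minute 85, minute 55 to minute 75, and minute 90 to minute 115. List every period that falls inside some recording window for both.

Second set merges to minute 20 to minute 30, minute 35 to minute 85, minute 90 to minute 115.
minute 40 to minute 45 overlaps B on minute 40 to minute 45.
minute 50 to minute 60 overlaps B on minute 50 to minute 60.
minute 65 to minute 80 overlaps B on minute 65 to minute 80.
minute 100 to minute 110 overlaps B on minute 100 to minute 110.

minute 40 to minute 45, minute 50 to minute 60, minute 65 to minute 80, minute 100 to minute 110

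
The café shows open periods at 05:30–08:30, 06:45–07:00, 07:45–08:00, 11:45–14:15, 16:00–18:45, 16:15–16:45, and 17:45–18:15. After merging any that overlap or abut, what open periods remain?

05:30–08:30, 11:45–14:15, 16:00–18:45

06:45–07:00 overlaps/touches 05:30–08:30 → extend to 05:30–08:30.
07:45–08:00 overlaps/touches 05:30–08:30 → extend to 05:30–08:30.
11:45–14:15 is disjoint → start new block.
16:00–18:45 is disjoint → start new block.
16:15–16:45 overlaps/touches 16:00–18:45 → extend to 16:00–18:45.
17:45–18:15 overlaps/touches 16:00–18:45 → extend to 16:00–18:45.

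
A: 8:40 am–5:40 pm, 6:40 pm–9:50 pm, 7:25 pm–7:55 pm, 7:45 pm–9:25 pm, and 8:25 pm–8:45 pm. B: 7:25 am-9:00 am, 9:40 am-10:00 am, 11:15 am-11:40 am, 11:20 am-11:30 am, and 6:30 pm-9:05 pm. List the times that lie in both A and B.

8:40 am–9:00 am, 9:40 am–10:00 am, 11:15 am–11:40 am, 6:40 pm–9:05 pm

First set merges to 8:40 am–5:40 pm, 6:40 pm–9:50 pm.
Second set merges to 7:25 am–9:00 am, 9:40 am–10:00 am, 11:15 am–11:40 am, 6:30 pm–9:05 pm.
8:40 am–5:40 pm overlaps B on 8:40 am–9:00 am, 9:40 am–10:00 am, 11:15 am–11:40 am.
6:40 pm–9:50 pm overlaps B on 6:40 pm–9:05 pm.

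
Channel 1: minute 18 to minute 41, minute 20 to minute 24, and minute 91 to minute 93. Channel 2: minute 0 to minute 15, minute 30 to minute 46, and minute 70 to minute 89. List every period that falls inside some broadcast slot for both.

A, merged: minute 18 to minute 41, minute 91 to minute 93.
minute 18 to minute 41 ∩ B → minute 30 to minute 41.
minute 91 to minute 93 meets no B interval.

minute 30 to minute 41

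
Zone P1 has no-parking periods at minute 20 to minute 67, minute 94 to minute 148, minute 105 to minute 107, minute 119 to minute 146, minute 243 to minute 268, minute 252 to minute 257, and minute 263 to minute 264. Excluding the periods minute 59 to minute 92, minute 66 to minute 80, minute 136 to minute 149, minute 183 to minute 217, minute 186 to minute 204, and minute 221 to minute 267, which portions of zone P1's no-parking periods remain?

First set merges to minute 20 to minute 67, minute 94 to minute 148, minute 243 to minute 268.
Second set merges to minute 59 to minute 92, minute 136 to minute 149, minute 183 to minute 217, minute 221 to minute 267.
minute 20 to minute 67 \ B = minute 20 to minute 59.
minute 94 to minute 148 \ B = minute 94 to minute 136.
minute 243 to minute 268 \ B = minute 267 to minute 268.

minute 20 to minute 59, minute 94 to minute 136, minute 267 to minute 268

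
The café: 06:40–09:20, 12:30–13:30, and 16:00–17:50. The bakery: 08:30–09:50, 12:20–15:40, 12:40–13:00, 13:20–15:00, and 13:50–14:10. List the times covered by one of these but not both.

06:40–08:30, 09:20–09:50, 12:20–12:30, 13:30–15:40, 16:00–17:50

Second set merges to 08:30–09:50, 12:20–15:40.
Only in the first: 06:40–08:30, 16:00–17:50.
Only in the second: 09:20–09:50, 12:20–12:30, 13:30–15:40.
Together these are the periods covered by exactly one.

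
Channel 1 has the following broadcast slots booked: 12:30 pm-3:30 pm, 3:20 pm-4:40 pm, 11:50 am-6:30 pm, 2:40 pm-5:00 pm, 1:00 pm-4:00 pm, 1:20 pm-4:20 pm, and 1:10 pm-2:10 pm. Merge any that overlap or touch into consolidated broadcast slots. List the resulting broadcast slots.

11:50 am–6:30 pm

Sort by start: 11:50 am–6:30 pm, 12:30 pm–3:30 pm, 1:00 pm–4:00 pm, 1:10 pm–2:10 pm, 1:20 pm–4:20 pm, 2:40 pm–5:00 pm, 3:20 pm–4:40 pm.
12:30 pm–3:30 pm overlaps/touches 11:50 am–6:30 pm → extend to 11:50 am–6:30 pm.
1:00 pm–4:00 pm overlaps/touches 11:50 am–6:30 pm → extend to 11:50 am–6:30 pm.
1:10 pm–2:10 pm overlaps/touches 11:50 am–6:30 pm → extend to 11:50 am–6:30 pm.
1:20 pm–4:20 pm overlaps/touches 11:50 am–6:30 pm → extend to 11:50 am–6:30 pm.
2:40 pm–5:00 pm overlaps/touches 11:50 am–6:30 pm → extend to 11:50 am–6:30 pm.
3:20 pm–4:40 pm overlaps/touches 11:50 am–6:30 pm → extend to 11:50 am–6:30 pm.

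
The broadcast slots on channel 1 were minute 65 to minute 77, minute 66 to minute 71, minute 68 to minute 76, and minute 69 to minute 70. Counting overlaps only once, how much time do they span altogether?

12 minutes

Merged: minute 65 to minute 77.
Length: 12 minutes.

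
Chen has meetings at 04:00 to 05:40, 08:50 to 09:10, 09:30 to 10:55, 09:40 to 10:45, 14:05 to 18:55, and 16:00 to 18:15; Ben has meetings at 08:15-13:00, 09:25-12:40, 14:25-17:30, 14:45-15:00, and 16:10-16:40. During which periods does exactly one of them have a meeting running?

First set merges to 04:00–05:40, 08:50–09:10, 09:30–10:55, 14:05–18:55.
Second set merges to 08:15–13:00, 14:25–17:30.
Only in the first: 04:00–05:40, 14:05–14:25, 17:30–18:55.
Only in the second: 08:15–08:50, 09:10–09:30, 10:55–13:00.
Together these are the periods covered by exactly one.

04:00–05:40, 08:15–08:50, 09:10–09:30, 10:55–13:00, 14:05–14:25, 17:30–18:55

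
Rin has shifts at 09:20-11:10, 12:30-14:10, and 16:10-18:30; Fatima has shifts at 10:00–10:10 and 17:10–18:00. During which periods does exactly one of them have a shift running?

A \ B = 09:20-10:00, 10:10-11:10, 12:30-14:10, 16:10-17:10, 18:00-18:30.
B \ A = none.
Union of the two gives the symmetric difference.

09:20-10:00, 10:10-11:10, 12:30-14:10, 16:10-17:10, 18:00-18:30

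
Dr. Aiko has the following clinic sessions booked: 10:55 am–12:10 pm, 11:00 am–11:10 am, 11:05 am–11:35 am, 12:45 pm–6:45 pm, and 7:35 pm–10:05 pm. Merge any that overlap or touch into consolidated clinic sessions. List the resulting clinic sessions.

10:55 am-12:10 pm, 12:45 pm-6:45 pm, 7:35 pm-10:05 pm

11:00 am-11:10 am overlaps/touches 10:55 am-12:10 pm → extend to 10:55 am-12:10 pm.
11:05 am-11:35 am overlaps/touches 10:55 am-12:10 pm → extend to 10:55 am-12:10 pm.
12:45 pm-6:45 pm is disjoint → start new block.
7:35 pm-10:05 pm is disjoint → start new block.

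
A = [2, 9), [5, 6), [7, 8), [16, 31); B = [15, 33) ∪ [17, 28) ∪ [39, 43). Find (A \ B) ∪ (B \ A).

A, merged: [2, 9), [16, 31).
B, merged: [15, 33), [39, 43).
A \ B = [2, 9).
B \ A = [15, 16), [31, 33), [39, 43).
Union of the two gives the symmetric difference.

[2, 9) ∪ [15, 16) ∪ [31, 33) ∪ [39, 43)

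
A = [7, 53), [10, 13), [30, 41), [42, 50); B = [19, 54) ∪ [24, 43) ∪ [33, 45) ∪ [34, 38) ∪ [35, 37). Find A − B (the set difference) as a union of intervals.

[7, 19)

First set merges to [7, 53).
Second set merges to [19, 54).
[7, 53) \ B = [7, 19).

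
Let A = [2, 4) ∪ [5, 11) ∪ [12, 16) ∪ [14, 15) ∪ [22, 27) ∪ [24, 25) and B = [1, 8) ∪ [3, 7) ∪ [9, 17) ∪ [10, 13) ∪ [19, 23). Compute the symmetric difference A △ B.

First set merges to [2, 4), [5, 11), [12, 16), [22, 27).
Second set merges to [1, 8), [9, 17), [19, 23).
A \ B = [8, 9), [23, 27).
B \ A = [1, 2), [4, 5), [11, 12), [16, 17), [19, 22).
Union of the two gives the symmetric difference.

[1, 2) ∪ [4, 5) ∪ [8, 9) ∪ [11, 12) ∪ [16, 17) ∪ [19, 22) ∪ [23, 27)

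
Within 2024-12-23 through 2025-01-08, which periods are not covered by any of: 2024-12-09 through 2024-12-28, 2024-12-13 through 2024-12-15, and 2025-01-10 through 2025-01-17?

The merged coverage is 2024-12-09 through 2024-12-28, 2025-01-10 through 2025-01-17.
Complement within 2024-12-23 through 2025-01-08: 2024-12-29 through 2025-01-08.

2024-12-29 through 2025-01-08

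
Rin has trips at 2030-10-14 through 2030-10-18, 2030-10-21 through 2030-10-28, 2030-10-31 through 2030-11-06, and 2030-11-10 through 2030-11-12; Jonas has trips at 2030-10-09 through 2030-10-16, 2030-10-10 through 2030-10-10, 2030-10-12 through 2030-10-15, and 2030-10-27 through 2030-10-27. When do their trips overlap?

2030-10-14 through 2030-10-16, 2030-10-27 through 2030-10-27

B, merged: 2030-10-09 through 2030-10-16, 2030-10-27 through 2030-10-27.
2030-10-14 through 2030-10-18 ∩ B → 2030-10-14 through 2030-10-16.
2030-10-21 through 2030-10-28 ∩ B → 2030-10-27 through 2030-10-27.
2030-10-31 through 2030-11-06 meets no B interval.
2030-11-10 through 2030-11-12 meets no B interval.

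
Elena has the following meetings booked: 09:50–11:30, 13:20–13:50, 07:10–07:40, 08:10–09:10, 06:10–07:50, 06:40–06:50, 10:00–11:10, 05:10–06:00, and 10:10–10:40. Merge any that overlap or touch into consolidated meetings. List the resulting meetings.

Sort by start: 05:10-06:00, 06:10-07:50, 06:40-06:50, 07:10-07:40, 08:10-09:10, 09:50-11:30, 10:00-11:10, 10:10-10:40, 13:20-13:50.
06:10-07:50 is disjoint → start new block.
06:40-06:50 overlaps/touches 06:10-07:50 → extend to 06:10-07:50.
07:10-07:40 overlaps/touches 06:10-07:50 → extend to 06:10-07:50.
08:10-09:10 is disjoint → start new block.
09:50-11:30 is disjoint → start new block.
10:00-11:10 overlaps/touches 09:50-11:30 → extend to 09:50-11:30.
10:10-10:40 overlaps/touches 09:50-11:30 → extend to 09:50-11:30.
13:20-13:50 is disjoint → start new block.

05:10-06:00, 06:10-07:50, 08:10-09:10, 09:50-11:30, 13:20-13:50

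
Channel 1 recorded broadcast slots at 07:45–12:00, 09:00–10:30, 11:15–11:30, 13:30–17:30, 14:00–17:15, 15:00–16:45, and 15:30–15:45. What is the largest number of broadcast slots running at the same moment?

4

Sweep endpoints in order; track running count of active intervals.
Peak of 4 reached at 15:30.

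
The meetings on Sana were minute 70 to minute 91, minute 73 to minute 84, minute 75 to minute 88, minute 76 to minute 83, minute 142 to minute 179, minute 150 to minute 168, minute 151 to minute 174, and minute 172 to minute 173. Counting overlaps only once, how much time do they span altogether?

58 minutes

Merged: minute 70 to minute 91, minute 142 to minute 179.
Lengths: 21 minutes + 37 minutes = 58 minutes.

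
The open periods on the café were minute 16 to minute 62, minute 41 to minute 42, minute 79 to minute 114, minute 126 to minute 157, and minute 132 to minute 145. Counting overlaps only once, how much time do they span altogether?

112 minutes

Merged: minute 16 to minute 62, minute 79 to minute 114, minute 126 to minute 157.
Lengths: 46 minutes + 35 minutes + 31 minutes = 112 minutes.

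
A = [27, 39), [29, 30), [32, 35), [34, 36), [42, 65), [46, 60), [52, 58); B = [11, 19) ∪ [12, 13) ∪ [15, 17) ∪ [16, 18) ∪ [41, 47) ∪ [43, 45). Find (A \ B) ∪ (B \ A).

[11, 19) ∪ [27, 39) ∪ [41, 42) ∪ [47, 65)

Merge the first list: [27, 39), [42, 65).
Merge the second list: [11, 19), [41, 47).
A but not B: [27, 39), [47, 65).
B but not A: [11, 19), [41, 42).
Combining gives A △ B.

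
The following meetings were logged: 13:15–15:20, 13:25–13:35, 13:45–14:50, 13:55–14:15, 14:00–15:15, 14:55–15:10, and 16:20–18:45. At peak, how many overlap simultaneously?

4

Sweep endpoints in order; track running count of active intervals.
Peak of 4 reached at 14:00.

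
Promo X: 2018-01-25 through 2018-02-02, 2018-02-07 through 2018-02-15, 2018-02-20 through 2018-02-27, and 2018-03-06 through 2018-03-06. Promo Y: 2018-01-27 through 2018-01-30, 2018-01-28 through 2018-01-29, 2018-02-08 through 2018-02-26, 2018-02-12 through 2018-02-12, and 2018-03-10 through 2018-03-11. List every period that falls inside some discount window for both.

B, merged: 2018-01-27 through 2018-01-30, 2018-02-08 through 2018-02-26, 2018-03-10 through 2018-03-11.
2018-01-25 through 2018-02-02 overlaps B on 2018-01-27 through 2018-01-30.
2018-02-07 through 2018-02-15 overlaps B on 2018-02-08 through 2018-02-15.
2018-02-20 through 2018-02-27 overlaps B on 2018-02-20 through 2018-02-26.
2018-03-06 through 2018-03-06 falls entirely outside B.

2018-01-27 through 2018-01-30, 2018-02-08 through 2018-02-15, 2018-02-20 through 2018-02-26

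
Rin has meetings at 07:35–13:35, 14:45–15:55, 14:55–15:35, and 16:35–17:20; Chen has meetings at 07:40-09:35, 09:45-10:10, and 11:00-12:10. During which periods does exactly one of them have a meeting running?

First set merges to 07:35–13:35, 14:45–15:55, 16:35–17:20.
A but not B: 07:35–07:40, 09:35–09:45, 10:10–11:00, 12:10–13:35, 14:45–15:55, 16:35–17:20.
B but not A: none.
Combining gives A △ B.

07:35–07:40, 09:35–09:45, 10:10–11:00, 12:10–13:35, 14:45–15:55, 16:35–17:20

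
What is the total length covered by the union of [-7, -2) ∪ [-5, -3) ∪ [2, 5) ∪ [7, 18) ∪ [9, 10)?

Merged: [-7, -2), [2, 5), [7, 18).
Lengths: 5 + 3 + 11 = 19.

19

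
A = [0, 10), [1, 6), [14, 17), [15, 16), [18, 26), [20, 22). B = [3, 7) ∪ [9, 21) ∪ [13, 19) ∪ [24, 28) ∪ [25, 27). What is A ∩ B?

[3, 7) ∪ [9, 10) ∪ [14, 17) ∪ [18, 21) ∪ [24, 26)

Merge the first list: [0, 10), [14, 17), [18, 26).
Merge the second list: [3, 7), [9, 21), [24, 28).
[0, 10) overlaps B on [3, 7), [9, 10).
[14, 17) overlaps B on [14, 17).
[18, 26) overlaps B on [18, 21), [24, 26).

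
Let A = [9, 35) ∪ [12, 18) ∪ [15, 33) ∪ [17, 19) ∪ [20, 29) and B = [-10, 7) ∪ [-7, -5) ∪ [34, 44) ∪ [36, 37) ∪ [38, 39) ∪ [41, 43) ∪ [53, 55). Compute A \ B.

First set merges to [9, 35).
Second set merges to [-10, 7), [34, 44), [53, 55).
[9, 35) minus B → [9, 34).

[9, 34)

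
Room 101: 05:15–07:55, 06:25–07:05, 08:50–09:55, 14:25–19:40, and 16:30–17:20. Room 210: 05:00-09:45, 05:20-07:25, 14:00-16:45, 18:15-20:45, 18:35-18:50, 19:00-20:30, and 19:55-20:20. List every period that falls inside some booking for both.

05:15-07:55, 08:50-09:45, 14:25-16:45, 18:15-19:40

First set merges to 05:15-07:55, 08:50-09:55, 14:25-19:40.
Second set merges to 05:00-09:45, 14:00-16:45, 18:15-20:45.
05:15-07:55 ∩ B → 05:15-07:55.
08:50-09:55 ∩ B → 08:50-09:45.
14:25-19:40 ∩ B → 14:25-16:45, 18:15-19:40.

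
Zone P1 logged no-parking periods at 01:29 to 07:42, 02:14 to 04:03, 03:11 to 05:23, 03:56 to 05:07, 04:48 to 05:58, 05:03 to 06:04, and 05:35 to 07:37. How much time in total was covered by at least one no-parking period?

Merged: 01:29–07:42.
Length: 6 h 13 min.

6 h 13 min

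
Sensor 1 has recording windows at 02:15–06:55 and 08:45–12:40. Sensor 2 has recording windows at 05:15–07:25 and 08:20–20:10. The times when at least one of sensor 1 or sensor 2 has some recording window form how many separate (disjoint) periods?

2

A ∪ B = 02:15–07:25, 08:20–20:10.
That is 2 disjoint pieces.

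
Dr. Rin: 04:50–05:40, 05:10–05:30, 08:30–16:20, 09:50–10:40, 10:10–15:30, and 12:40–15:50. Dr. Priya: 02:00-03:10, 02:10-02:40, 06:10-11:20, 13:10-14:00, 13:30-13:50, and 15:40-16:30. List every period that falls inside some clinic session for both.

Merge the first list: 04:50–05:40, 08:30–16:20.
Merge the second list: 02:00–03:10, 06:10–11:20, 13:10–14:00, 15:40–16:30.
04:50–05:40 meets no B interval.
08:30–16:20 ∩ B → 08:30–11:20, 13:10–14:00, 15:40–16:20.

08:30–11:20, 13:10–14:00, 15:40–16:20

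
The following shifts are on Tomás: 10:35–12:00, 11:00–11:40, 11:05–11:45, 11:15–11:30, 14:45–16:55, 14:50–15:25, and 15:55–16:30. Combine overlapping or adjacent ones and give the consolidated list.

11:00–11:40 overlaps/touches 10:35–12:00 → extend to 10:35–12:00.
11:05–11:45 overlaps/touches 10:35–12:00 → extend to 10:35–12:00.
11:15–11:30 overlaps/touches 10:35–12:00 → extend to 10:35–12:00.
14:45–16:55 is disjoint → start new block.
14:50–15:25 overlaps/touches 14:45–16:55 → extend to 14:45–16:55.
15:55–16:30 overlaps/touches 14:45–16:55 → extend to 14:45–16:55.

10:35–12:00, 14:45–16:55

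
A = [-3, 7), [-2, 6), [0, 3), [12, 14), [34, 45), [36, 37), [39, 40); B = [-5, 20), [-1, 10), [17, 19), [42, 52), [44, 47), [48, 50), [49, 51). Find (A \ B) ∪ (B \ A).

A, merged: [-3, 7), [12, 14), [34, 45).
B, merged: [-5, 20), [42, 52).
Only in the first: [34, 42).
Only in the second: [-5, -3), [7, 12), [14, 20), [45, 52).
Together these are the periods covered by exactly one.

[-5, -3) ∪ [7, 12) ∪ [14, 20) ∪ [34, 42) ∪ [45, 52)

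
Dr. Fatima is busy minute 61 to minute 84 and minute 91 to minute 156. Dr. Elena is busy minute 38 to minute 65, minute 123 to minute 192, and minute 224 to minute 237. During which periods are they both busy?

minute 61 to minute 84 overlaps B on minute 61 to minute 65.
minute 91 to minute 156 overlaps B on minute 123 to minute 156.

minute 61 to minute 65, minute 123 to minute 156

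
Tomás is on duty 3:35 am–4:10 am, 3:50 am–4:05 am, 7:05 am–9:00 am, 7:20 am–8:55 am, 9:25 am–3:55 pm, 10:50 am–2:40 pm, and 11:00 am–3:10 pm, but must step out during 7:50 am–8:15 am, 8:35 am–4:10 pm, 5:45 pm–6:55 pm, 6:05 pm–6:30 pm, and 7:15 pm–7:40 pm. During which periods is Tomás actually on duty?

3:35 am-4:10 am, 7:05 am-7:50 am, 8:15 am-8:35 am

Merge the first list: 3:35 am-4:10 am, 7:05 am-9:00 am, 9:25 am-3:55 pm.
Merge the second list: 7:50 am-8:15 am, 8:35 am-4:10 pm, 5:45 pm-6:55 pm, 7:15 pm-7:40 pm.
3:35 am-4:10 am is untouched.
7:05 am-9:00 am with B removed leaves 7:05 am-7:50 am, 8:15 am-8:35 am.
9:25 am-3:55 pm lies entirely inside B → drops out.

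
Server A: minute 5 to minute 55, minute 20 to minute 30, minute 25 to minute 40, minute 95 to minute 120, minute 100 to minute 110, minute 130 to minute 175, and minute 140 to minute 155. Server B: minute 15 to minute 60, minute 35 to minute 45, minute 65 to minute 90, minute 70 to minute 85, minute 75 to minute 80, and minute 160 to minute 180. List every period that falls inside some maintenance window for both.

minute 15 to minute 55, minute 160 to minute 175

A, merged: minute 5 to minute 55, minute 95 to minute 120, minute 130 to minute 175.
B, merged: minute 15 to minute 60, minute 65 to minute 90, minute 160 to minute 180.
minute 5 to minute 55 overlaps B on minute 15 to minute 55.
minute 95 to minute 120 falls entirely outside B.
minute 130 to minute 175 overlaps B on minute 160 to minute 175.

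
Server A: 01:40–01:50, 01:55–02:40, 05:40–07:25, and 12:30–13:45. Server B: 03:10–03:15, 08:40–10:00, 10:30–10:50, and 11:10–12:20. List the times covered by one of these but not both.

Only in the first: 01:40-01:50, 01:55-02:40, 05:40-07:25, 12:30-13:45.
Only in the second: 03:10-03:15, 08:40-10:00, 10:30-10:50, 11:10-12:20.
Together these are the periods covered by exactly one.

01:40-01:50, 01:55-02:40, 03:10-03:15, 05:40-07:25, 08:40-10:00, 10:30-10:50, 11:10-12:20, 12:30-13:45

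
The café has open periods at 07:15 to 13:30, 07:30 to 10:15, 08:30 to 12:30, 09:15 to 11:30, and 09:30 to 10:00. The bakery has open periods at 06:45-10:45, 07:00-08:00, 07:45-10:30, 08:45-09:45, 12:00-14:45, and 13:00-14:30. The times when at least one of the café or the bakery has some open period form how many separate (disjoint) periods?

A, merged: 07:15–13:30.
B, merged: 06:45–10:45, 12:00–14:45.
A ∪ B = 06:45–14:45.
That is 1 disjoint piece.

1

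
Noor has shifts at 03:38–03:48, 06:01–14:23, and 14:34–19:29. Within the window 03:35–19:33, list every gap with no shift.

After merging, the occupied span is 03:38–03:48, 06:01–14:23, 14:34–19:29.
Gaps within 03:35–19:33: 03:35–03:38, 03:48–06:01, 14:23–14:34, 19:29–19:33.

03:35–03:38, 03:48–06:01, 14:23–14:34, 19:29–19:33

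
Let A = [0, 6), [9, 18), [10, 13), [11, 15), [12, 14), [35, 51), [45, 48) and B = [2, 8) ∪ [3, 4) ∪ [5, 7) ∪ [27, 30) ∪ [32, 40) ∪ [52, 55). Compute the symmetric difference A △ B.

[0, 2) ∪ [6, 8) ∪ [9, 18) ∪ [27, 30) ∪ [32, 35) ∪ [40, 51) ∪ [52, 55)

A, merged: [0, 6), [9, 18), [35, 51).
B, merged: [2, 8), [27, 30), [32, 40), [52, 55).
A but not B: [0, 2), [9, 18), [40, 51).
B but not A: [6, 8), [27, 30), [32, 35), [52, 55).
Combining gives A △ B.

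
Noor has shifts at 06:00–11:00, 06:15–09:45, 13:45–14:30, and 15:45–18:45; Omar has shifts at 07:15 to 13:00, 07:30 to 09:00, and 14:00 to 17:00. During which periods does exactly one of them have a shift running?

First set merges to 06:00–11:00, 13:45–14:30, 15:45–18:45.
Second set merges to 07:15–13:00, 14:00–17:00.
A \ B = 06:00–07:15, 13:45–14:00, 17:00–18:45.
B \ A = 11:00–13:00, 14:30–15:45.
Union of the two gives the symmetric difference.

06:00–07:15, 11:00–13:00, 13:45–14:00, 14:30–15:45, 17:00–18:45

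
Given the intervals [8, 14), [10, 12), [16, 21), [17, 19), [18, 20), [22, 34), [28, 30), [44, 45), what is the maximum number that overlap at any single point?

Sweep endpoints in order; track running count of active intervals.
Peak of 3 reached at 18.

3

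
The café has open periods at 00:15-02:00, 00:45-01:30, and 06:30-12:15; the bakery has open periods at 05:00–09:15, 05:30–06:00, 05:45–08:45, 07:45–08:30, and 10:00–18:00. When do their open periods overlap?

Merge the first list: 00:15–02:00, 06:30–12:15.
Merge the second list: 05:00–09:15, 10:00–18:00.
00:15–02:00 falls entirely outside B.
06:30–12:15 overlaps B on 06:30–09:15, 10:00–12:15.

06:30–09:15, 10:00–12:15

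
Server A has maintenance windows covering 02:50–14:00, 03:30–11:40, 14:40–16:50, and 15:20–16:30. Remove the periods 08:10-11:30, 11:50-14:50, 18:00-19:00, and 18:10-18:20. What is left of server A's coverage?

First set merges to 02:50-14:00, 14:40-16:50.
Second set merges to 08:10-11:30, 11:50-14:50, 18:00-19:00.
02:50-14:00 with B removed leaves 02:50-08:10, 11:30-11:50.
14:40-16:50 with B removed leaves 14:50-16:50.

02:50-08:10, 11:30-11:50, 14:50-16:50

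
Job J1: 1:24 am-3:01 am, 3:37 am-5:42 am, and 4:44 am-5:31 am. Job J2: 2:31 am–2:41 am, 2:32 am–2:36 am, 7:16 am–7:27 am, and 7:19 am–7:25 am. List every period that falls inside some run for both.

Merge the first list: 1:24 am–3:01 am, 3:37 am–5:42 am.
Merge the second list: 2:31 am–2:41 am, 7:16 am–7:27 am.
1:24 am–3:01 am ∩ B → 2:31 am–2:41 am.
3:37 am–5:42 am meets no B interval.

2:31 am–2:41 am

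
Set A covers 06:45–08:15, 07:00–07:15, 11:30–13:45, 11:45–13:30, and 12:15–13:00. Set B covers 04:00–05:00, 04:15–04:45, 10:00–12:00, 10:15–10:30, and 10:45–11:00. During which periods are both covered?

First set merges to 06:45–08:15, 11:30–13:45.
Second set merges to 04:00–05:00, 10:00–12:00.
06:45–08:15: no overlap with the second set.
11:30–13:45 meets the second set on 11:30–12:00.

11:30–12:00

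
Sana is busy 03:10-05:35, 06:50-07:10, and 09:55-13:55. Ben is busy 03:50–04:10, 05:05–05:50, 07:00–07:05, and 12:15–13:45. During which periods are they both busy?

03:50-04:10, 05:05-05:35, 07:00-07:05, 12:15-13:45

03:10-05:35 meets the second set on 03:50-04:10, 05:05-05:35.
06:50-07:10 meets the second set on 07:00-07:05.
09:55-13:55 meets the second set on 12:15-13:45.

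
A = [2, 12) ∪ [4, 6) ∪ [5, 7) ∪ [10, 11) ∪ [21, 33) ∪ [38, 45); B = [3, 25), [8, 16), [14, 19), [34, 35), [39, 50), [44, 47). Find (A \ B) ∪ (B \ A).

A, merged: [2, 12), [21, 33), [38, 45).
B, merged: [3, 25), [34, 35), [39, 50).
A but not B: [2, 3), [25, 33), [38, 39).
B but not A: [12, 21), [34, 35), [45, 50).
Combining gives A △ B.

[2, 3) ∪ [12, 21) ∪ [25, 33) ∪ [34, 35) ∪ [38, 39) ∪ [45, 50)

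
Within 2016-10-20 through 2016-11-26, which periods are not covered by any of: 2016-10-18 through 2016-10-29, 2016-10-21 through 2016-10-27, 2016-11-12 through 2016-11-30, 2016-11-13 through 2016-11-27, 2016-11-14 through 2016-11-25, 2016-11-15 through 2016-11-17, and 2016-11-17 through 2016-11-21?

2016-10-30 through 2016-11-11

The merged coverage is 2016-10-18 through 2016-10-29, 2016-11-12 through 2016-11-30.
Gaps within 2016-10-20 through 2016-11-26: 2016-10-30 through 2016-11-11.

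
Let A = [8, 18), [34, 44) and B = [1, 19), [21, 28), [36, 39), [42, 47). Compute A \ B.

[34, 36) ∪ [39, 42)

[8, 18): fully covered by B → removed.
[34, 44) minus B → [34, 36), [39, 42).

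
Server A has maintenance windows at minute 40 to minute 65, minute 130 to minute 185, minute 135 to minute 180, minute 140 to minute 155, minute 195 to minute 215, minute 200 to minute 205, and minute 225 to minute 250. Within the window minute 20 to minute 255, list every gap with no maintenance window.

Covered (merged): minute 40 to minute 65, minute 130 to minute 185, minute 195 to minute 215, minute 225 to minute 250.
Complement within minute 20 to minute 255: minute 20 to minute 40, minute 65 to minute 130, minute 185 to minute 195, minute 215 to minute 225, minute 250 to minute 255.

minute 20 to minute 40, minute 65 to minute 130, minute 185 to minute 195, minute 215 to minute 225, minute 250 to minute 255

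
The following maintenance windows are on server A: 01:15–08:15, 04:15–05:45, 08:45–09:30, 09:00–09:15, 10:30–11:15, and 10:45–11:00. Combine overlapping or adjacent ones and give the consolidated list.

01:15–08:15, 08:45–09:30, 10:30–11:15

04:15–05:45 overlaps/touches 01:15–08:15 → extend to 01:15–08:15.
08:45–09:30 is disjoint → start new block.
09:00–09:15 overlaps/touches 08:45–09:30 → extend to 08:45–09:30.
10:30–11:15 is disjoint → start new block.
10:45–11:00 overlaps/touches 10:30–11:15 → extend to 10:30–11:15.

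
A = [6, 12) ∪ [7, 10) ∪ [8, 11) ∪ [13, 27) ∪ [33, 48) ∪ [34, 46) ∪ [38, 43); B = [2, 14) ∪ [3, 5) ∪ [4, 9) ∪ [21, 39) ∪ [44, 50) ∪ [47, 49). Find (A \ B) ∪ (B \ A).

A, merged: [6, 12), [13, 27), [33, 48).
B, merged: [2, 14), [21, 39), [44, 50).
A but not B: [14, 21), [39, 44).
B but not A: [2, 6), [12, 13), [27, 33), [48, 50).
Combining gives A △ B.

[2, 6) ∪ [12, 13) ∪ [14, 21) ∪ [27, 33) ∪ [39, 44) ∪ [48, 50)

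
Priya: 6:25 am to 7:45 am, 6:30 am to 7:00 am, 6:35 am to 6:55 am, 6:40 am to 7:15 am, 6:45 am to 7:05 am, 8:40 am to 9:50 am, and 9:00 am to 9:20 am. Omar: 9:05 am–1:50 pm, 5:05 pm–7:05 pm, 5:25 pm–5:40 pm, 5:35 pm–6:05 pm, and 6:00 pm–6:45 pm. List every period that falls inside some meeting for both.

A, merged: 6:25 am–7:45 am, 8:40 am–9:50 am.
B, merged: 9:05 am–1:50 pm, 5:05 pm–7:05 pm.
6:25 am–7:45 am: no overlap with the second set.
8:40 am–9:50 am meets the second set on 9:05 am–9:50 am.

9:05 am–9:50 am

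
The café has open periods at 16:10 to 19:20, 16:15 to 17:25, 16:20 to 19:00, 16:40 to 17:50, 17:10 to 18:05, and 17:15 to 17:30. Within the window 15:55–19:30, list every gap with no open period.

Covered (merged): 16:10-19:20.
Complement within 15:55-19:30: 15:55-16:10, 19:20-19:30.

15:55-16:10, 19:20-19:30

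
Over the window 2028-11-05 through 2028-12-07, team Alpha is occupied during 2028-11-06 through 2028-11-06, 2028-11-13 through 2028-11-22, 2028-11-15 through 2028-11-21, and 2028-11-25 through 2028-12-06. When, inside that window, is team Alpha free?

The merged coverage is 2028-11-06 through 2028-11-06, 2028-11-13 through 2028-11-22, 2028-11-25 through 2028-12-06.
Complement within 2028-11-05 through 2028-12-07: 2028-11-05 through 2028-11-05, 2028-11-07 through 2028-11-12, 2028-11-23 through 2028-11-24, 2028-12-07 through 2028-12-07.

2028-11-05 through 2028-11-05, 2028-11-07 through 2028-11-12, 2028-11-23 through 2028-11-24, 2028-12-07 through 2028-12-07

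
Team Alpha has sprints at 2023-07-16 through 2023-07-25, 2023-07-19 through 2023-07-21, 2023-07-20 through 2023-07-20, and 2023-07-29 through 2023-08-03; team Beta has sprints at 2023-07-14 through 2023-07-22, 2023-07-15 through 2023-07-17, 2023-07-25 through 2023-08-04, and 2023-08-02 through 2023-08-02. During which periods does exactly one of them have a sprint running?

First set merges to 2023-07-16 through 2023-07-25, 2023-07-29 through 2023-08-03.
Second set merges to 2023-07-14 through 2023-07-22, 2023-07-25 through 2023-08-04.
A \ B = 2023-07-23 through 2023-07-24.
B \ A = 2023-07-14 through 2023-07-15, 2023-07-26 through 2023-07-28, 2023-08-04 through 2023-08-04.
Union of the two gives the symmetric difference.

2023-07-14 through 2023-07-15, 2023-07-23 through 2023-07-24, 2023-07-26 through 2023-07-28, 2023-08-04 through 2023-08-04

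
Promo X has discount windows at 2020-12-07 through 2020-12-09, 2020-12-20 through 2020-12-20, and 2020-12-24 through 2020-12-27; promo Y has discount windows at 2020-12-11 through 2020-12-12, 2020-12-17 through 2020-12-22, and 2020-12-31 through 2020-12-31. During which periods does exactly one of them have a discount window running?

2020-12-07 through 2020-12-09, 2020-12-11 through 2020-12-12, 2020-12-17 through 2020-12-19, 2020-12-21 through 2020-12-22, 2020-12-24 through 2020-12-27, 2020-12-31 through 2020-12-31

A but not B: 2020-12-07 through 2020-12-09, 2020-12-24 through 2020-12-27.
B but not A: 2020-12-11 through 2020-12-12, 2020-12-17 through 2020-12-19, 2020-12-21 through 2020-12-22, 2020-12-31 through 2020-12-31.
Combining gives A △ B.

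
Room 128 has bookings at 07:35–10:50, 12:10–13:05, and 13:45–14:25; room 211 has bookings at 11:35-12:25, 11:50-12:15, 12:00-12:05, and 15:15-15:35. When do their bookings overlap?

12:10-12:25

Second set merges to 11:35-12:25, 15:15-15:35.
07:35-10:50 meets no B interval.
12:10-13:05 ∩ B → 12:10-12:25.
13:45-14:25 meets no B interval.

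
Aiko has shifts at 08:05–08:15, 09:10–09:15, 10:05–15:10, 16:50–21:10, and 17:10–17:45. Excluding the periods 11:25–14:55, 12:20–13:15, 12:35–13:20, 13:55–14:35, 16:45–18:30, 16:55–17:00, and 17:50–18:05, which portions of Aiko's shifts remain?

A, merged: 08:05–08:15, 09:10–09:15, 10:05–15:10, 16:50–21:10.
B, merged: 11:25–14:55, 16:45–18:30.
08:05–08:15: nothing removed.
09:10–09:15: nothing removed.
10:05–15:10 \ B = 10:05–11:25, 14:55–15:10.
16:50–21:10 \ B = 18:30–21:10.

08:05–08:15, 09:10–09:15, 10:05–11:25, 14:55–15:10, 18:30–21:10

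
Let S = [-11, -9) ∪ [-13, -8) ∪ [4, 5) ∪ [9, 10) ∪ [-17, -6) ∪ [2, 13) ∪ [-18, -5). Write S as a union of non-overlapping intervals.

[-18, -5) ∪ [2, 13)

Sort by start: [-18, -5), [-17, -6), [-13, -8), [-11, -9), [2, 13), [4, 5), [9, 10).
[-17, -6) overlaps/touches [-18, -5) → extend to [-18, -5).
[-13, -8) overlaps/touches [-18, -5) → extend to [-18, -5).
[-11, -9) overlaps/touches [-18, -5) → extend to [-18, -5).
[2, 13) is disjoint → start new block.
[4, 5) overlaps/touches [2, 13) → extend to [2, 13).
[9, 10) overlaps/touches [2, 13) → extend to [2, 13).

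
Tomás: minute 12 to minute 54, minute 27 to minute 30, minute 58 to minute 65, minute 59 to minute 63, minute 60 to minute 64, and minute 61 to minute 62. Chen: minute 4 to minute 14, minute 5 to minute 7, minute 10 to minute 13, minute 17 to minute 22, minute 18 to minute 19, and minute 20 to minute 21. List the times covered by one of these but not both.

A, merged: minute 12 to minute 54, minute 58 to minute 65.
B, merged: minute 4 to minute 14, minute 17 to minute 22.
Only in the first: minute 14 to minute 17, minute 22 to minute 54, minute 58 to minute 65.
Only in the second: minute 4 to minute 12.
Together these are the periods covered by exactly one.

minute 4 to minute 12, minute 14 to minute 17, minute 22 to minute 54, minute 58 to minute 65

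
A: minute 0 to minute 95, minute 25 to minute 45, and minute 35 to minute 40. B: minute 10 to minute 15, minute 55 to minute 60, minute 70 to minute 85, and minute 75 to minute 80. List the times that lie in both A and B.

minute 10 to minute 15, minute 55 to minute 60, minute 70 to minute 85

First set merges to minute 0 to minute 95.
Second set merges to minute 10 to minute 15, minute 55 to minute 60, minute 70 to minute 85.
minute 0 to minute 95 ∩ B → minute 10 to minute 15, minute 55 to minute 60, minute 70 to minute 85.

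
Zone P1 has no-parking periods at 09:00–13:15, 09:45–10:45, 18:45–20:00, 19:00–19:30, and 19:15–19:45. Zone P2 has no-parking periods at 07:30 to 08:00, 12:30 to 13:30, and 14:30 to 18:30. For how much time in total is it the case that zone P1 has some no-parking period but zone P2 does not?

4 h 45 min

Merge the first list: 09:00–13:15, 18:45–20:00.
A \ B = 09:00–12:30, 18:45–20:00.
Total: 3 h 30 min + 1 h 15 min = 4 h 45 min.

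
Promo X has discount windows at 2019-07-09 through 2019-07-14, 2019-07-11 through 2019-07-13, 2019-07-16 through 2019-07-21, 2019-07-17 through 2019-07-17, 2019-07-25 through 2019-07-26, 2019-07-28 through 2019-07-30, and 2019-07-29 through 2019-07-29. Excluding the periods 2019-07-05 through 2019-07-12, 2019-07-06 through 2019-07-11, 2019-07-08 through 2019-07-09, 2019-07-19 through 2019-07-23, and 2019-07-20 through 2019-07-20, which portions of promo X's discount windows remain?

2019-07-13 through 2019-07-14, 2019-07-16 through 2019-07-18, 2019-07-25 through 2019-07-26, 2019-07-28 through 2019-07-30

A, merged: 2019-07-09 through 2019-07-14, 2019-07-16 through 2019-07-21, 2019-07-25 through 2019-07-26, 2019-07-28 through 2019-07-30.
B, merged: 2019-07-05 through 2019-07-12, 2019-07-19 through 2019-07-23.
2019-07-09 through 2019-07-14 with B removed leaves 2019-07-13 through 2019-07-14.
2019-07-16 through 2019-07-21 with B removed leaves 2019-07-16 through 2019-07-18.
2019-07-25 through 2019-07-26 is untouched.
2019-07-28 through 2019-07-30 is untouched.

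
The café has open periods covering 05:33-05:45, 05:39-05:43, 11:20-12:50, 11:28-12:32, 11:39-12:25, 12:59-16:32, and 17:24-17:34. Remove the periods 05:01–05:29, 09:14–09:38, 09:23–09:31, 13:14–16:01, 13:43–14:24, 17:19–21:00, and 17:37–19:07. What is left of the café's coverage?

Merge the first list: 05:33-05:45, 11:20-12:50, 12:59-16:32, 17:24-17:34.
Merge the second list: 05:01-05:29, 09:14-09:38, 13:14-16:01, 17:19-21:00.
05:33-05:45 is untouched.
11:20-12:50 is untouched.
12:59-16:32 with B removed leaves 12:59-13:14, 16:01-16:32.
17:24-17:34 lies entirely inside B → drops out.

05:33-05:45, 11:20-12:50, 12:59-13:14, 16:01-16:32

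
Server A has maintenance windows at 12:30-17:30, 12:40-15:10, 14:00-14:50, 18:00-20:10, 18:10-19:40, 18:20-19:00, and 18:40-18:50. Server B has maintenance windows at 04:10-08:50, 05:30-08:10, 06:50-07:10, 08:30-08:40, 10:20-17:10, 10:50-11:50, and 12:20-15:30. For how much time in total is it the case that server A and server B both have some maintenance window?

4 h 40 min

Merge the first list: 12:30–17:30, 18:00–20:10.
Merge the second list: 04:10–08:50, 10:20–17:10.
A ∩ B = 12:30–17:10.
Total: 4 h 40 min.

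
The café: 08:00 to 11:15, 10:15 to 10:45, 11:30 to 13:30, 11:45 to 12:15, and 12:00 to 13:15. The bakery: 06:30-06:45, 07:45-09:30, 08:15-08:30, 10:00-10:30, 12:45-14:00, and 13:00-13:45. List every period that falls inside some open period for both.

08:00–09:30, 10:00–10:30, 12:45–13:30

First set merges to 08:00–11:15, 11:30–13:30.
Second set merges to 06:30–06:45, 07:45–09:30, 10:00–10:30, 12:45–14:00.
08:00–11:15 ∩ B → 08:00–09:30, 10:00–10:30.
11:30–13:30 ∩ B → 12:45–13:30.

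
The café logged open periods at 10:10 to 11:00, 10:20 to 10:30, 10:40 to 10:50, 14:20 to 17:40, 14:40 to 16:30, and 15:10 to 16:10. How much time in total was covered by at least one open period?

Merged: 10:10-11:00, 14:20-17:40.
Lengths: 50 min + 3 h 20 min = 4 h 10 min.

4 h 10 min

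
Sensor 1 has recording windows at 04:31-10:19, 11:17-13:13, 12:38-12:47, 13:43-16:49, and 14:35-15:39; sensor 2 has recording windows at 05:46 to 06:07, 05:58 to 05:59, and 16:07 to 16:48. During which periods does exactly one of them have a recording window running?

Merge the first list: 04:31-10:19, 11:17-13:13, 13:43-16:49.
Merge the second list: 05:46-06:07, 16:07-16:48.
Only in the first: 04:31-05:46, 06:07-10:19, 11:17-13:13, 13:43-16:07, 16:48-16:49.
Only in the second: none.
Together these are the periods covered by exactly one.

04:31-05:46, 06:07-10:19, 11:17-13:13, 13:43-16:07, 16:48-16:49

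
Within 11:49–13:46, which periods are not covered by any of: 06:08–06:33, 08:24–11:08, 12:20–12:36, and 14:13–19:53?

11:49–12:20, 12:36–13:46

After merging, the occupied span is 06:08–06:33, 08:24–11:08, 12:20–12:36, 14:13–19:53.
Gaps within 11:49–13:46: 11:49–12:20, 12:36–13:46.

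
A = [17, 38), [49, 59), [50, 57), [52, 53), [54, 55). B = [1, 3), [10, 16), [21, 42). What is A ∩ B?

First set merges to [17, 38), [49, 59).
[17, 38) overlaps B on [21, 38).
[49, 59) falls entirely outside B.

[21, 38)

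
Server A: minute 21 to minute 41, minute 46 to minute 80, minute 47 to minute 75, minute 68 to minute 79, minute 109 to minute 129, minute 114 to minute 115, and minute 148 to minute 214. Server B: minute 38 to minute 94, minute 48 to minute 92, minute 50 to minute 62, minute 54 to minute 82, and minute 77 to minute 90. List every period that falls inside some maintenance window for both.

minute 38 to minute 41, minute 46 to minute 80

Merge the first list: minute 21 to minute 41, minute 46 to minute 80, minute 109 to minute 129, minute 148 to minute 214.
Merge the second list: minute 38 to minute 94.
minute 21 to minute 41 meets the second set on minute 38 to minute 41.
minute 46 to minute 80 meets the second set on minute 46 to minute 80.
minute 109 to minute 129: no overlap with the second set.
minute 148 to minute 214: no overlap with the second set.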